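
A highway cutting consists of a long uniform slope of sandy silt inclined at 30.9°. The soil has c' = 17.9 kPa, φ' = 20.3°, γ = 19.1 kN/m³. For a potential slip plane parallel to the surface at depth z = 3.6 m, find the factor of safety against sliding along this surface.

For an infinite slope with a slip plane parallel to the surface (no pore pressure): FS = [c' + γz cos²β tanφ'] / [γz sinβ cosβ].
γz = 19.1·3.6 = 68.76 kN/m²
Numerator = 17.9 + 68.76·cos²30.9°·tan20.3° = 17.9 + 68.76·0.7363·0.3699 = 36.627 kPa
Denominator = 68.76·sin30.9°·cos30.9° = 68.76·0.5135·0.8581 = 30.299 kPa
FS = 36.627 / 30.299 = 1.209

FS = 1.21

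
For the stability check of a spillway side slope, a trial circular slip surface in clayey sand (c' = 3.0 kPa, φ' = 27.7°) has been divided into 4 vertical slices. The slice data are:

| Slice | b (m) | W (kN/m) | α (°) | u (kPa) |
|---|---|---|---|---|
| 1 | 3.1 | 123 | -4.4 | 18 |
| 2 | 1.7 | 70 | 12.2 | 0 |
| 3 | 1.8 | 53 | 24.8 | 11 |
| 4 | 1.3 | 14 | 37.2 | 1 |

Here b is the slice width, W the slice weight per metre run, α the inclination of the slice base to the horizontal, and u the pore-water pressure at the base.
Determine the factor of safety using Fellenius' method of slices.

FS = 3.19

Ordinary method of slices: FS = Σ[c'·Δl_i + (W_i cosα_i − u_i·Δl_i)·tanφ'] / Σ W_i sinα_i, with Δl_i = b_i / cosα_i.
Slice 1: Δl = 3.1/cos(-4.4°) = 3.109 m; N'_1 = 123·cos(-4.4°) − 18·3.109 = 66.7; c'Δl = 9.33; W sinα = -9.4
Slice 2: Δl = 1.7/cos12.2° = 1.739 m; N'_2 = 70·cos12.2° − 0·1.739 = 68.4; c'Δl = 5.22; W sinα = 14.8
Slice 3: Δl = 1.8/cos24.8° = 1.983 m; N'_3 = 53·cos24.8° − 11·1.983 = 26.3; c'Δl = 5.95; W sinα = 22.2
Slice 4: Δl = 1.3/cos37.2° = 1.632 m; N'_4 = 14·cos37.2° − 1·1.632 = 9.5; c'Δl = 4.90; W sinα = 8.5
Σc'Δl = 25.4 kN/m; ΣN' = 170.9 kN/m; ΣW sinα = 36.1 kN/m
Resisting = 25.4 + 170.9·tan27.7° = 25.4 + 89.7 = 115.1 kN/m
FS = 115.1 / 36.1 = 3.193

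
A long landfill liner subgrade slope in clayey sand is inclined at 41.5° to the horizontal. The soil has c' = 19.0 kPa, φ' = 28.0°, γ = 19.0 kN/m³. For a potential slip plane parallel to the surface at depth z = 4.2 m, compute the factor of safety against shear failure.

FS = 1.08

For an infinite slope with a slip plane parallel to the surface (no pore pressure): FS = [c' + γz cos²β tanφ'] / [γz sinβ cosβ].
γz = 19.0·4.2 = 79.80 kN/m²
Numerator = 19.0 + 79.80·cos²41.5°·tan28.0° = 19.0 + 79.80·0.5609·0.5317 = 42.801 kPa
Denominator = 79.80·sin41.5°·cos41.5° = 79.80·0.6626·0.7490 = 39.603 kPa
FS = 42.801 / 39.603 = 1.081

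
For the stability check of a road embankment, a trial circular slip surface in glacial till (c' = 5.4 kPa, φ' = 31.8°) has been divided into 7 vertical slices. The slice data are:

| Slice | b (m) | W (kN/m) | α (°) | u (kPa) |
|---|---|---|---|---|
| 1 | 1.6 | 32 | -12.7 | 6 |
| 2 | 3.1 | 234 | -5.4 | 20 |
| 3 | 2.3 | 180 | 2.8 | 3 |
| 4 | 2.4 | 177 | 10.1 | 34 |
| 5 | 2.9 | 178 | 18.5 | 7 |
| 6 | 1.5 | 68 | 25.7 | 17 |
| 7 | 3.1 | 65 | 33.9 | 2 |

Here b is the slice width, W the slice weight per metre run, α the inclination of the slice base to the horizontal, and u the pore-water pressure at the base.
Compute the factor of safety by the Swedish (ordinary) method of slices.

FS = 3.91

Ordinary method of slices: FS = Σ[c'·Δl_i + (W_i cosα_i − u_i·Δl_i)·tanφ'] / Σ W_i sinα_i, with Δl_i = b_i / cosα_i.
Slice 1: Δl = 1.6/cos(-12.7°) = 1.640 m; N'_1 = 32·cos(-12.7°) − 6·1.640 = 21.4; c'Δl = 8.86; W sinα = -7.0
Slice 2: Δl = 3.1/cos(-5.4°) = 3.114 m; N'_2 = 234·cos(-5.4°) − 20·3.114 = 170.7; c'Δl = 16.81; W sinα = -22.0
Slice 3: Δl = 2.3/cos2.8° = 2.303 m; N'_3 = 180·cos2.8° − 3·2.303 = 172.9; c'Δl = 12.43; W sinα = 8.8
Slice 4: Δl = 2.4/cos10.1° = 2.438 m; N'_4 = 177·cos10.1° − 34·2.438 = 91.4; c'Δl = 13.16; W sinα = 31.0
Slice 5: Δl = 2.9/cos18.5° = 3.058 m; N'_5 = 178·cos18.5° − 7·3.058 = 147.4; c'Δl = 16.51; W sinα = 56.5
Slice 6: Δl = 1.5/cos25.7° = 1.665 m; N'_6 = 68·cos25.7° − 17·1.665 = 33.0; c'Δl = 8.99; W sinα = 29.5
Slice 7: Δl = 3.1/cos33.9° = 3.735 m; N'_7 = 65·cos33.9° − 2·3.735 = 46.5; c'Δl = 20.17; W sinα = 36.3
Σc'Δl = 96.9 kN/m; ΣN' = 683.2 kN/m; ΣW sinα = 133.0 kN/m
Resisting = 96.9 + 683.2·tan31.8° = 96.9 + 423.6 = 520.5 kN/m
FS = 520.5 / 133.0 = 3.914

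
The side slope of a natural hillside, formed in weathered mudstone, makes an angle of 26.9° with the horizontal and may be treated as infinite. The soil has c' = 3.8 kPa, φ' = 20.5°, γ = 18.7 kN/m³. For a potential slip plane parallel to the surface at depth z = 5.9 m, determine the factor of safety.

FS = 0.82

For an infinite slope with a slip plane parallel to the surface (no pore pressure): FS = [c' + γz cos²β tanφ'] / [γz sinβ cosβ].
γz = 18.7·5.9 = 110.33 kN/m²
Numerator = 3.8 + 110.33·cos²26.9°·tan20.5° = 3.8 + 110.33·0.7953·0.3739 = 36.607 kPa
Denominator = 110.33·sin26.9°·cos26.9° = 110.33·0.4524·0.8918 = 44.516 kPa
FS = 36.607 / 44.516 = 0.822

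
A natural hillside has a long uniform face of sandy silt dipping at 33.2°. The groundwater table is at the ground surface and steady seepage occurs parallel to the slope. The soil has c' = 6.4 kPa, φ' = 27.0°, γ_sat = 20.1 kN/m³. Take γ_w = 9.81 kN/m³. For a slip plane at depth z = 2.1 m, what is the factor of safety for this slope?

FS = 0.73

With seepage parallel to the slope and the water table at the surface, the effective normal stress on the slip plane uses the buoyant unit weight γ' = γ_sat − γ_w while the driving shear stress uses γ_sat:
FS = [c' + γ' z cos²β tanφ'] / [γ_sat z sinβ cosβ]
γ' = 20.1 − 9.81 = 10.29 kN/m³
Numerator = 6.4 + 10.29·2.1·cos²33.2°·tan27.0° = 6.4 + 10.29·2.1·0.7002·0.5095 = 14.109 kPa
Denominator = 20.1·2.1·sin33.2°·cos33.2° = 20.1·2.1·0.5476·0.8368 = 19.340 kPa
FS = 14.109 / 19.340 = 0.730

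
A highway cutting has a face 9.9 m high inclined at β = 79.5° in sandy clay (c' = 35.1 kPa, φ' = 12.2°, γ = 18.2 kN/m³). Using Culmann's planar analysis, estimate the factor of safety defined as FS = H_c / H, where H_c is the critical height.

H_c = (4c'/γ) · sinβ cosφ' / [1 − cos(β − φ')]
    = (4·35.1/18.2) · sin79.5°·cos12.2° / [1 − cos67.3°]
    = 7.714 · 0.9610 / 0.6141 = 12.07 m
FS = H_c / H = 12.07 / 9.9 = 1.219

FS = 1.22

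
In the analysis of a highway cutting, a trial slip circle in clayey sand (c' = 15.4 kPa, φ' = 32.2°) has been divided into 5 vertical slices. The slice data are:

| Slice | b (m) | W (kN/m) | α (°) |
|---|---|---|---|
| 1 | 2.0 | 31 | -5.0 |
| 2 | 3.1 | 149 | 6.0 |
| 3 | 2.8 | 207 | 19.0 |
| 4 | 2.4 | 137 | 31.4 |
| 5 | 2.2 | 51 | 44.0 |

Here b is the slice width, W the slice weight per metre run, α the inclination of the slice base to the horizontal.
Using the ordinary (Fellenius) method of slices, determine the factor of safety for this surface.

FS = 2.93

Ordinary method of slices: FS = Σ[c'·Δl_i + (W_i cosα_i)·tanφ'] / Σ W_i sinα_i, with Δl_i = b_i / cosα_i.
Slice 1: Δl = 2.0/cos(-5.0°) = 2.008 m; N'_1 = 31·cos(-5.0°) = 30.9; c'Δl = 30.92; W sinα = -2.7
Slice 2: Δl = 3.1/cos6.0° = 3.117 m; N'_2 = 149·cos6.0° = 148.2; c'Δl = 48.00; W sinα = 15.6
Slice 3: Δl = 2.8/cos19.0° = 2.961 m; N'_3 = 207·cos19.0° = 195.7; c'Δl = 45.60; W sinα = 67.4
Slice 4: Δl = 2.4/cos31.4° = 2.812 m; N'_4 = 137·cos31.4° = 116.9; c'Δl = 43.30; W sinα = 71.4
Slice 5: Δl = 2.2/cos44.0° = 3.058 m; N'_5 = 51·cos44.0° = 36.7; c'Δl = 47.10; W sinα = 35.4
Σc'Δl = 214.9 kN/m; ΣN' = 528.4 kN/m; ΣW sinα = 187.1 kN/m
Resisting = 214.9 + 528.4·tan32.2° = 214.9 + 332.8 = 547.7 kN/m
FS = 547.7 / 187.1 = 2.928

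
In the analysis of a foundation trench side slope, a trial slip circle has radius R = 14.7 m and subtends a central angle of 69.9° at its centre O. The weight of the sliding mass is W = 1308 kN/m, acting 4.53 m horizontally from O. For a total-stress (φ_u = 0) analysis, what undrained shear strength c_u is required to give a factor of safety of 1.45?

FS = c_u·L_a·R / (W·d), so c_u = FS·W·d / (L_a·R).
Arc length L_a = R·θ = 14.7·(69.9°·π/180) = 14.7·1.2200 = 17.93 m
c_u = 1.45·1308·4.53 / (17.93·14.7) = 8591.6 / 263.63 = 32.59 kPa

c_u = 32.6 kPa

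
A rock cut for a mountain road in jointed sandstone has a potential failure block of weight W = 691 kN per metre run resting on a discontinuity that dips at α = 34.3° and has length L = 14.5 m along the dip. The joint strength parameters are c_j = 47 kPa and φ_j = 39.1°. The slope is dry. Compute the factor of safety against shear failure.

Resolving the block weight along and normal to the plane and applying the Mohr–Coulomb strength on the joint:
N' = W cosα = 691·cos34.3° = 570.8 kN/m
Driving force T = W sinα = 691·sin34.3° = 389.4 kN/m
Resisting force R = c_j·L + N'·tanφ_j = 47·14.5 + 570.8·tan39.1° = 681.5 + 463.9 = 1145.4 kN/m
FS = R / T = 1145.4 / 389.4 = 2.941

FS = 2.94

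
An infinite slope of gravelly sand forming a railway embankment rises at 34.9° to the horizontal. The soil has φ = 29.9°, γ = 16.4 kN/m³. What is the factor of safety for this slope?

FS = 0.82

For a dry cohesionless infinite slope the factor of safety is FS = tanφ / tanβ.
FS = tan29.9° / tan34.9° = 0.5750 / 0.6976 = 0.824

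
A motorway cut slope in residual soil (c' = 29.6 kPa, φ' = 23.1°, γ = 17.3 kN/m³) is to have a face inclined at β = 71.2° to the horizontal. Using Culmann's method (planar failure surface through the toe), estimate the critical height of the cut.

H_c = 17.94 m

Culmann's analysis gives the critical failure plane at α_cr = (β + φ')/2 = (71.2 + 23.1)/2 = 47.2°, and the critical height
H_c = (4c'/γ) · sinβ cosφ' / [1 − cos(β − φ')]
    = (4·29.6/17.3) · sin71.2°·cos23.1° / [1 − cos(48.1°)]
    = 6.844 · 0.9466·0.9198 / [1 − 0.6678]
    = 6.844 · 0.8707 / 0.3322
    = 17.94 m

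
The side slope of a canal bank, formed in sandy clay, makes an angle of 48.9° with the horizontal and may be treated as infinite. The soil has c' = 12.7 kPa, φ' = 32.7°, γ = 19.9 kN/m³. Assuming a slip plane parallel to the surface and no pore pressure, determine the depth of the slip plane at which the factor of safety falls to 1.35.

z = 1.63 m

Setting FS = 1.35 in FS = [c' + γz cos²β tanφ'] / [γz sinβ cosβ] and solving for z:
z = c' / [γ cosβ (FS·sinβ − cosβ·tanφ')]
  = 12.7 / [19.9·cos48.9°·(1.35·sin48.9° − cos48.9°·tan32.7°)]
  = 12.7 / [19.9·0.6574·(1.35·0.7536 − 0.6574·0.6420)]
  = 12.7 / 7.7874 = 1.631 m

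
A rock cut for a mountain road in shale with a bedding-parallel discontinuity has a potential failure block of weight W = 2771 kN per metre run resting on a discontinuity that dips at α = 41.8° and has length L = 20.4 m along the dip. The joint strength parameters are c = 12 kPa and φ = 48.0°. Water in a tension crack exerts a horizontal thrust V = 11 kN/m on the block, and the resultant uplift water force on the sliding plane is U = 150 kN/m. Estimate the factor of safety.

Resolving the block weight along and normal to the plane and applying the Mohr–Coulomb strength on the joint:
N' = W cosα − U − V sinα = 2771·cos41.8° − 150 − 11·sin41.8° = 1908.4 kN/m
Driving force T = W sinα + V cosα = 2771·sin41.8° + 11·cos41.8° = 1855.2 kN/m
Resisting force R = c·L + N'·tanφ = 12·20.4 + 1908.4·tan48.0° = 244.8 + 2119.5 = 2364.3 kN/m
FS = R / T = 2364.3 / 1855.2 = 1.274

FS = 1.27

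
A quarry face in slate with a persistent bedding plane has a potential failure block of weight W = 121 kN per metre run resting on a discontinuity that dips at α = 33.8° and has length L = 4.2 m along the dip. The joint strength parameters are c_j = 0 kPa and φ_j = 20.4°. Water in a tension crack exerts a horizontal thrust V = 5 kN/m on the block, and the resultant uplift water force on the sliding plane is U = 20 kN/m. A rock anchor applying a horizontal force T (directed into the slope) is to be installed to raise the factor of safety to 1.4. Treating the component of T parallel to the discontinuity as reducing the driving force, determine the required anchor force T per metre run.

T = 52 kN/m

Resolving forces along and normal to the sliding plane, with the horizontal anchor force T adding T·sinα to the effective normal force and T·cosα acting up the plane against the driving force:
FS = [c_jL + (W cosα − U − V sinα + T sinα) tanφ_j] / [W sinα + V cosα − T cosα]
Without the anchor: N' = 77.8 kN/m, driving T_d = 71.5 kN/m, resisting R = 0·4.2 + 77.8·tan20.4° = 28.9 kN/m, FS = 0.40.
Setting FS = 1.4 and solving for T:
1.4·(71.5 − T cos33.8°) = 28.9 + T sin33.8°·tan20.4°
T·(sin33.8°·tan20.4° + 1.4·cos33.8°) = 1.4·71.5 − 28.9
T·(0.5563·0.3719 + 1.4·0.8310) = 100.1 − 28.9 = 71.1
T·1.3703 = 71.1
T = 51.9 kN/m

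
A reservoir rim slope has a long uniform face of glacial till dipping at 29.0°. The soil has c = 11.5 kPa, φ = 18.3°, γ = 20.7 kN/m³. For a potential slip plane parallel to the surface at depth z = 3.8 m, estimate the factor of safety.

FS = 0.94

For an infinite slope with a slip plane parallel to the surface (no pore pressure): FS = [c + γz cos²β tanφ] / [γz sinβ cosβ].
γz = 20.7·3.8 = 78.66 kN/m²
Numerator = 11.5 + 78.66·cos²29.0°·tan18.3° = 11.5 + 78.66·0.7650·0.3307 = 31.400 kPa
Denominator = 78.66·sin29.0°·cos29.0° = 78.66·0.4848·0.8746 = 33.354 kPa
FS = 31.400 / 33.354 = 0.941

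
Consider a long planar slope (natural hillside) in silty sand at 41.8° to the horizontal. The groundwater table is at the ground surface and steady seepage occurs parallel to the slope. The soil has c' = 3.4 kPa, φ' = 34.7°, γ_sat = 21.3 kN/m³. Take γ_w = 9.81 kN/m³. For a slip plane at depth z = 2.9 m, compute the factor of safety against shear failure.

With seepage parallel to the slope and the water table at the surface, the effective normal stress on the slip plane uses the buoyant unit weight γ' = γ_sat − γ_w while the driving shear stress uses γ_sat:
FS = [c' + γ' z cos²β tanφ'] / [γ_sat z sinβ cosβ]
γ' = 21.3 − 9.81 = 11.49 kN/m³
Numerator = 3.4 + 11.49·2.9·cos²41.8°·tan34.7° = 3.4 + 11.49·2.9·0.5557·0.6924 = 16.222 kPa
Denominator = 21.3·2.9·sin41.8°·cos41.8° = 21.3·2.9·0.6665·0.7455 = 30.693 kPa
FS = 16.222 / 30.693 = 0.529

FS = 0.53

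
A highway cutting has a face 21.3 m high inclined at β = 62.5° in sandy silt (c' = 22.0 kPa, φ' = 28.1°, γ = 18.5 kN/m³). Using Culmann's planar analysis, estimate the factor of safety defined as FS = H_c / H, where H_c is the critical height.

H_c = (4c'/γ) · sinβ cosφ' / [1 − cos(β − φ')]
    = (4·22.0/18.5) · sin62.5°·cos28.1° / [1 − cos34.4°]
    = 4.757 · 0.7825 / 0.1749 = 21.28 m
FS = H_c / H = 21.28 / 21.3 = 0.999

FS = 1.00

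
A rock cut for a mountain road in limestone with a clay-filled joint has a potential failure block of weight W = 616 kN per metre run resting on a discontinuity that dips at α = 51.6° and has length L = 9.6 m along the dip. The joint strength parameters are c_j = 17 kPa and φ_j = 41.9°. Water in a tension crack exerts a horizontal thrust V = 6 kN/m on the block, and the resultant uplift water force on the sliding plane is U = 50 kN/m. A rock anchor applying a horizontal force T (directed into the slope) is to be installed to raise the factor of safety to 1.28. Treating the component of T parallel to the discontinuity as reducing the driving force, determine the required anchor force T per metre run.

T = 110 kN/m

Resolving forces along and normal to the sliding plane, with the horizontal anchor force T adding T·sinα to the effective normal force and T·cosα acting up the plane against the driving force:
FS = [c_jL + (W cosα − U − V sinα + T sinα) tanφ_j] / [W sinα + V cosα − T cosα]
Without the anchor: N' = 327.9 kN/m, driving T_d = 486.5 kN/m, resisting R = 17·9.6 + 327.9·tan41.9° = 457.4 kN/m, FS = 0.94.
Setting FS = 1.28 and solving for T:
1.28·(486.5 − T cos51.6°) = 457.4 + T sin51.6°·tan41.9°
T·(sin51.6°·tan41.9° + 1.28·cos51.6°) = 1.28·486.5 − 457.4
T·(0.7837·0.8972 + 1.28·0.6211) = 622.7 − 457.4 = 165.3
T·1.4982 = 165.3
T = 110.3 kN/m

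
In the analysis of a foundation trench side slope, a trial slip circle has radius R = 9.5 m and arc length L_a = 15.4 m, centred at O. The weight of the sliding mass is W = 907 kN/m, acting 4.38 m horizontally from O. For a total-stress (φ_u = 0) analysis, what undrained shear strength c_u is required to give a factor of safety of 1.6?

FS = c_u·L_a·R / (W·d), so c_u = FS·W·d / (L_a·R).
c_u = 1.6·907·4.38 / (15.40·9.5) = 6356.3 / 146.30 = 43.45 kPa

c_u = 43.4 kPa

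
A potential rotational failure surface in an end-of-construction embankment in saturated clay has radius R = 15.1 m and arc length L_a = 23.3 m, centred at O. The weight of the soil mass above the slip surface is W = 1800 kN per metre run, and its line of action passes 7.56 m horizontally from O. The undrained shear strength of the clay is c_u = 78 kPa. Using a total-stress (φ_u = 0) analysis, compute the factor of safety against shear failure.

Taking moments about the centre O, the resisting moment is provided by the undrained shear strength acting along the arc:
M_R = c_u·L_a·R = 78·23.30·15.1 = 27442.7 kN·m/m
M_D = W·d = 1800·7.56 = 13608.0 kN·m/m
FS = M_R / M_D = 27442.7 / 13608.0 = 2.017

FS = 2.02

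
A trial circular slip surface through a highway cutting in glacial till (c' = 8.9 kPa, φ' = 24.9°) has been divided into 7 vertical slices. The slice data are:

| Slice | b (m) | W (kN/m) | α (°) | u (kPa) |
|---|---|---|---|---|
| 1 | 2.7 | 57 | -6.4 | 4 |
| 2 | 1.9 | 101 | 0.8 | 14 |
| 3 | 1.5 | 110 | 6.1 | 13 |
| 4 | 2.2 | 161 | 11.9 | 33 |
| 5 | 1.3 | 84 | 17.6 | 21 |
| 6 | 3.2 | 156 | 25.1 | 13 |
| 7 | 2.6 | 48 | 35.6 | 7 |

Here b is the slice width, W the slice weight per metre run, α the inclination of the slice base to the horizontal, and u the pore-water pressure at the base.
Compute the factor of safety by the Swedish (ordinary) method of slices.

FS = 2.25

Ordinary method of slices: FS = Σ[c'·Δl_i + (W_i cosα_i − u_i·Δl_i)·tanφ'] / Σ W_i sinα_i, with Δl_i = b_i / cosα_i.
Slice 1: Δl = 2.7/cos(-6.4°) = 2.717 m; N'_1 = 57·cos(-6.4°) − 4·2.717 = 45.8; c'Δl = 24.18; W sinα = -6.4
Slice 2: Δl = 1.9/cos0.8° = 1.900 m; N'_2 = 101·cos0.8° − 14·1.900 = 74.4; c'Δl = 16.91; W sinα = 1.4
Slice 3: Δl = 1.5/cos6.1° = 1.509 m; N'_3 = 110·cos6.1° − 13·1.509 = 89.8; c'Δl = 13.43; W sinα = 11.7
Slice 4: Δl = 2.2/cos11.9° = 2.248 m; N'_4 = 161·cos11.9° − 33·2.248 = 83.3; c'Δl = 20.01; W sinα = 33.2
Slice 5: Δl = 1.3/cos17.6° = 1.364 m; N'_5 = 84·cos17.6° − 21·1.364 = 51.4; c'Δl = 12.14; W sinα = 25.4
Slice 6: Δl = 3.2/cos25.1° = 3.534 m; N'_6 = 156·cos25.1° − 13·3.534 = 95.3; c'Δl = 31.45; W sinα = 66.2
Slice 7: Δl = 2.6/cos35.6° = 3.198 m; N'_7 = 48·cos35.6° − 7·3.198 = 16.6; c'Δl = 28.46; W sinα = 27.9
Σc'Δl = 146.6 kN/m; ΣN' = 456.7 kN/m; ΣW sinα = 159.5 kN/m
Resisting = 146.6 + 456.7·tan24.9° = 146.6 + 212.0 = 358.6 kN/m
FS = 358.6 / 159.5 = 2.249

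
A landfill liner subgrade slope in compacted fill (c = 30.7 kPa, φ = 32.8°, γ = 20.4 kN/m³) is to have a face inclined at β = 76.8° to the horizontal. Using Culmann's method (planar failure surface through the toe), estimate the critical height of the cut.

H_c = 17.55 m

Culmann's analysis gives the critical failure plane at α_cr = (β + φ)/2 = (76.8 + 32.8)/2 = 54.8°, and the critical height
H_c = (4c/γ) · sinβ cosφ / [1 − cos(β − φ)]
    = (4·30.7/20.4) · sin76.8°·cos32.8° / [1 − cos(44.0°)]
    = 6.020 · 0.9736·0.8406 / [1 − 0.7193]
    = 6.020 · 0.8184 / 0.2807
    = 17.55 m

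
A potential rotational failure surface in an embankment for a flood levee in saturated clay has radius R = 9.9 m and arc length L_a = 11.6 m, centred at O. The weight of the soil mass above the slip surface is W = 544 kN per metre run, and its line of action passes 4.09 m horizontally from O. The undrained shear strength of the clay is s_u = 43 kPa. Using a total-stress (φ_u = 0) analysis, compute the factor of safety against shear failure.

FS = 2.22

Taking moments about the centre O, the resisting moment is provided by the undrained shear strength acting along the arc:
M_R = s_u·L_a·R = 43·11.60·9.9 = 4938.1 kN·m/m
M_D = W·d = 544·4.09 = 2225.0 kN·m/m
FS = M_R / M_D = 4938.1 / 2225.0 = 2.219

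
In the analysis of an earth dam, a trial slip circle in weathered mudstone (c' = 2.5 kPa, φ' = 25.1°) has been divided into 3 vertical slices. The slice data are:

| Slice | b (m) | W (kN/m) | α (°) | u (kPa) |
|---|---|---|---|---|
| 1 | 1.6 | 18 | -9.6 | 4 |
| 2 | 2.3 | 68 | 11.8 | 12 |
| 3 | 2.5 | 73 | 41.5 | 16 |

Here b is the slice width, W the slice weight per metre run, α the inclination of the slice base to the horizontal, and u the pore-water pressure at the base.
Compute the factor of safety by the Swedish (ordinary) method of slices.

FS = 0.71

Ordinary method of slices: FS = Σ[c'·Δl_i + (W_i cosα_i − u_i·Δl_i)·tanφ'] / Σ W_i sinα_i, with Δl_i = b_i / cosα_i.
Slice 1: Δl = 1.6/cos(-9.6°) = 1.623 m; N'_1 = 18·cos(-9.6°) − 4·1.623 = 11.3; c'Δl = 4.06; W sinα = -3.0
Slice 2: Δl = 2.3/cos11.8° = 2.350 m; N'_2 = 68·cos11.8° − 12·2.350 = 38.4; c'Δl = 5.87; W sinα = 13.9
Slice 3: Δl = 2.5/cos41.5° = 3.338 m; N'_3 = 73·cos41.5° − 16·3.338 = 1.3; c'Δl = 8.34; W sinα = 48.4
Σc'Δl = 18.3 kN/m; ΣN' = 50.9 kN/m; ΣW sinα = 59.3 kN/m
Resisting = 18.3 + 50.9·tan25.1° = 18.3 + 23.8 = 42.1 kN/m
FS = 42.1 / 59.3 = 0.710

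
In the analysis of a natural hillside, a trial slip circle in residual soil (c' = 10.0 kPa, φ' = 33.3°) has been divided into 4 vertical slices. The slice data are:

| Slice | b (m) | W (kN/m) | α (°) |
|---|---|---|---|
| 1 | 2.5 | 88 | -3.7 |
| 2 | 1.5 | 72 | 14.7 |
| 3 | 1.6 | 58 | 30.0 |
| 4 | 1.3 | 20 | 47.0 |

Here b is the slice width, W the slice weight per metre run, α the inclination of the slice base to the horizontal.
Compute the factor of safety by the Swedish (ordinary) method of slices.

FS = 3.98

Ordinary method of slices: FS = Σ[c'·Δl_i + (W_i cosα_i)·tanφ'] / Σ W_i sinα_i, with Δl_i = b_i / cosα_i.
Slice 1: Δl = 2.5/cos(-3.7°) = 2.505 m; N'_1 = 88·cos(-3.7°) = 87.8; c'Δl = 25.05; W sinα = -5.7
Slice 2: Δl = 1.5/cos14.7° = 1.551 m; N'_2 = 72·cos14.7° = 69.6; c'Δl = 15.51; W sinα = 18.3
Slice 3: Δl = 1.6/cos30.0° = 1.848 m; N'_3 = 58·cos30.0° = 50.2; c'Δl = 18.48; W sinα = 29.0
Slice 4: Δl = 1.3/cos47.0° = 1.906 m; N'_4 = 20·cos47.0° = 13.6; c'Δl = 19.06; W sinα = 14.6
Σc'Δl = 78.1 kN/m; ΣN' = 221.3 kN/m; ΣW sinα = 56.2 kN/m
Resisting = 78.1 + 221.3·tan33.3° = 78.1 + 145.4 = 223.5 kN/m
FS = 223.5 / 56.2 = 3.975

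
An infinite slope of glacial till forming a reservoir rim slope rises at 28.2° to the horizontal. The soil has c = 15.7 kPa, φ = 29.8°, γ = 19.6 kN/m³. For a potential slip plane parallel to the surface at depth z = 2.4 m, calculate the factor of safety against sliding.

FS = 1.87

For an infinite slope with a slip plane parallel to the surface (no pore pressure): FS = [c + γz cos²β tanφ] / [γz sinβ cosβ].
γz = 19.6·2.4 = 47.04 kN/m²
Numerator = 15.7 + 47.04·cos²28.2°·tan29.8° = 15.7 + 47.04·0.7767·0.5727 = 36.624 kPa
Denominator = 47.04·sin28.2°·cos28.2° = 47.04·0.4726·0.8813 = 19.590 kPa
FS = 36.624 / 19.590 = 1.870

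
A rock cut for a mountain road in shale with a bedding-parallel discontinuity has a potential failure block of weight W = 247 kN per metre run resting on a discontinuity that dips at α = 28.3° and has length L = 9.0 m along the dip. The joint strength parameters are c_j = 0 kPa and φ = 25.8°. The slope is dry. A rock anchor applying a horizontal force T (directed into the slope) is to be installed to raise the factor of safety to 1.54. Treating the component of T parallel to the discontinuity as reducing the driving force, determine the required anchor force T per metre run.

T = 47 kN/m

Resolving forces along and normal to the sliding plane, with the horizontal anchor force T adding T·sinα to the effective normal force and T·cosα acting up the plane against the driving force:
FS = [c_jL + (W cosα + T sinα) tanφ] / [W sinα − T cosα]
Without the anchor: N' = 217.5 kN/m, driving T_d = 117.1 kN/m, resisting R = 0·9.0 + 217.5·tan25.8° = 105.1 kN/m, FS = 0.90.
Setting FS = 1.54 and solving for T:
1.54·(117.1 − T cos28.3°) = 105.1 + T sin28.3°·tan25.8°
T·(sin28.3°·tan25.8° + 1.54·cos28.3°) = 1.54·117.1 − 105.1
T·(0.4741·0.4834 + 1.54·0.8805) = 180.3 − 105.1 = 75.2
T·1.5851 = 75.2
T = 47.4 kN/m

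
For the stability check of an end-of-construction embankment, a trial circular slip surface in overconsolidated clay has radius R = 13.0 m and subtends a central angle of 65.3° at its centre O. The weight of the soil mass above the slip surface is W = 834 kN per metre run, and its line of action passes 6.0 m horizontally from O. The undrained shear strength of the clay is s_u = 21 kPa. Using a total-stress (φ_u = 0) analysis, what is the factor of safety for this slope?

Taking moments about the centre O, the resisting moment is provided by the undrained shear strength acting along the arc:
Arc length L_a = R·θ = 13.0·(65.3°·π/180) = 13.0·1.1397 = 14.82 m
M_R = s_u·L_a·R = 21·14.82·13.0 = 4044.8 kN·m/m
M_D = W·d = 834·6.0 = 5004.0 kN·m/m
FS = M_R / M_D = 4044.8 / 5004.0 = 0.808

FS = 0.81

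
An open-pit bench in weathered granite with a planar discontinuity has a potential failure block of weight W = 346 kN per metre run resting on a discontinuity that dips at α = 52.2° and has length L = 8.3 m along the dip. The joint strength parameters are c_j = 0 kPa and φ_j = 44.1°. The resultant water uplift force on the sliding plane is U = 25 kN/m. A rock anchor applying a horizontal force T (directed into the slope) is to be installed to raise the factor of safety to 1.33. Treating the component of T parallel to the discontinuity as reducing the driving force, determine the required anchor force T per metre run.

Resolving forces along and normal to the sliding plane, with the horizontal anchor force T adding T·sinα to the effective normal force and T·cosα acting up the plane against the driving force:
FS = [c_jL + (W cosα − U + T sinα) tanφ_j] / [W sinα − T cosα]
Without the anchor: N' = 187.1 kN/m, driving T_d = 273.4 kN/m, resisting R = 0·8.3 + 187.1·tan44.1° = 181.3 kN/m, FS = 0.66.
Setting FS = 1.33 and solving for T:
1.33·(273.4 − T cos52.2°) = 181.3 + T sin52.2°·tan44.1°
T·(sin52.2°·tan44.1° + 1.33·cos52.2°) = 1.33·273.4 − 181.3
T·(0.7902·0.9691 + 1.33·0.6129) = 363.6 − 181.3 = 182.3
T·1.5809 = 182.3
T = 115.3 kN/m

T = 115 kN/m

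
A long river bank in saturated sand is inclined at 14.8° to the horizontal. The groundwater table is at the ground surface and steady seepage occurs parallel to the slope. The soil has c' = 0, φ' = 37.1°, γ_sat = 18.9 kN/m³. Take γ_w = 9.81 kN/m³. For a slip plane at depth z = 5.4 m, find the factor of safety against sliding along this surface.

FS = 1.38

With seepage parallel to the slope and the water table at the surface, the effective normal stress on the slip plane uses the buoyant unit weight γ' = γ_sat − γ_w while the driving shear stress uses γ_sat:
FS = [c' + γ' z cos²β tanφ'] / [γ_sat z sinβ cosβ]
(For c' = 0 this reduces to FS = (γ'/γ_sat)·tanφ'/tanβ.)
γ' = 18.9 − 9.81 = 9.09 kN/m³
Numerator = 0.0 + 9.09·5.4·cos²14.8°·tan37.1° = 0.0 + 9.09·5.4·0.9347·0.7563 = 34.701 kPa
Denominator = 18.9·5.4·sin14.8°·cos14.8° = 18.9·5.4·0.2554·0.9668 = 25.206 kPa
FS = 34.701 / 25.206 = 1.377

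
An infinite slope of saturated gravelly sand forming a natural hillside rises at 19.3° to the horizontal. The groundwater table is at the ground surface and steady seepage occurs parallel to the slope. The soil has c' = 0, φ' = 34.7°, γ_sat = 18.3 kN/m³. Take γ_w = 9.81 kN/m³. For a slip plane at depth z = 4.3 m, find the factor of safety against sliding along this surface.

FS = 0.92

With seepage parallel to the slope and the water table at the surface, the effective normal stress on the slip plane uses the buoyant unit weight γ' = γ_sat − γ_w while the driving shear stress uses γ_sat:
FS = [c' + γ' z cos²β tanφ'] / [γ_sat z sinβ cosβ]
(For c' = 0 this reduces to FS = (γ'/γ_sat)·tanφ'/tanβ.)
γ' = 18.3 − 9.81 = 8.49 kN/m³
Numerator = 0.0 + 8.49·4.3·cos²19.3°·tan34.7° = 0.0 + 8.49·4.3·0.8908·0.6924 = 22.517 kPa
Denominator = 18.3·4.3·sin19.3°·cos19.3° = 18.3·4.3·0.3305·0.9438 = 24.547 kPa
FS = 22.517 / 24.547 = 0.917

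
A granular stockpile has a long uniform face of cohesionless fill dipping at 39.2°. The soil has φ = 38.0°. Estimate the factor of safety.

FS = 0.96

For a dry cohesionless infinite slope the factor of safety is FS = tanφ / tanβ.
FS = tan38.0° / tan39.2° = 0.7813 / 0.8156 = 0.958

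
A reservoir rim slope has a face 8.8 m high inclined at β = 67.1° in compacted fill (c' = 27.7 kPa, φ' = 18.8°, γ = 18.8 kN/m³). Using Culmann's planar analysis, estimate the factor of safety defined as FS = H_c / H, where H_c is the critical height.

H_c = (4c'/γ) · sinβ cosφ' / [1 − cos(β − φ')]
    = (4·27.7/18.8) · sin67.1°·cos18.8° / [1 − cos48.3°]
    = 5.894 · 0.8720 / 0.3348 = 15.35 m
FS = H_c / H = 15.35 / 8.8 = 1.745

FS = 1.74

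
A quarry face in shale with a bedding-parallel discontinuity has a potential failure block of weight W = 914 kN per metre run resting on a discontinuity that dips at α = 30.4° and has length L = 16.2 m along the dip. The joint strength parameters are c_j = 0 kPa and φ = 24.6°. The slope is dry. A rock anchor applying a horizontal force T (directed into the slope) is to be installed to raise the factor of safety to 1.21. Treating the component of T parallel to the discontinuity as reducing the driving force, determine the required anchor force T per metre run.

T = 156 kN/m

Resolving forces along and normal to the sliding plane, with the horizontal anchor force T adding T·sinα to the effective normal force and T·cosα acting up the plane against the driving force:
FS = [c_jL + (W cosα + T sinα) tanφ] / [W sinα − T cosα]
Without the anchor: N' = 788.3 kN/m, driving T_d = 462.5 kN/m, resisting R = 0·16.2 + 788.3·tan24.6° = 360.9 kN/m, FS = 0.78.
Setting FS = 1.21 and solving for T:
1.21·(462.5 − T cos30.4°) = 360.9 + T sin30.4°·tan24.6°
T·(sin30.4°·tan24.6° + 1.21·cos30.4°) = 1.21·462.5 − 360.9
T·(0.5060·0.4578 + 1.21·0.8625) = 559.6 − 360.9 = 198.7
T·1.2753 = 198.7
T = 155.8 kN/m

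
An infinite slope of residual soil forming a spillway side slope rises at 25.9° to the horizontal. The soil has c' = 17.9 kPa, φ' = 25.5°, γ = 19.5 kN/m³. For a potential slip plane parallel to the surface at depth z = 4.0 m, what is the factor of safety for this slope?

FS = 1.57

For an infinite slope with a slip plane parallel to the surface (no pore pressure): FS = [c' + γz cos²β tanφ'] / [γz sinβ cosβ].
γz = 19.5·4.0 = 78.00 kN/m²
Numerator = 17.9 + 78.00·cos²25.9°·tan25.5° = 17.9 + 78.00·0.8092·0.4770 = 48.006 kPa
Denominator = 78.00·sin25.9°·cos25.9° = 78.00·0.4368·0.8996 = 30.648 kPa
FS = 48.006 / 30.648 = 1.566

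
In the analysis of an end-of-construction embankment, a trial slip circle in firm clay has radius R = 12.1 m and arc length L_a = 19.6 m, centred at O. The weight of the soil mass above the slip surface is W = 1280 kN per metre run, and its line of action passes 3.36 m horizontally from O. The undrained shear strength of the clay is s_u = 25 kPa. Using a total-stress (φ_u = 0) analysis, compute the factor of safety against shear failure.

FS = 1.38

Taking moments about the centre O, the resisting moment is provided by the undrained shear strength acting along the arc:
M_R = s_u·L_a·R = 25·19.60·12.1 = 5929.0 kN·m/m
M_D = W·d = 1280·3.36 = 4300.8 kN·m/m
FS = M_R / M_D = 5929.0 / 4300.8 = 1.379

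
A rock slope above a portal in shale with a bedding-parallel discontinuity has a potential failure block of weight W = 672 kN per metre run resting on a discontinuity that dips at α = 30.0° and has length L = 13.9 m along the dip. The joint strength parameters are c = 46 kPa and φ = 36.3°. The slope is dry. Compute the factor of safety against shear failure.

Resolving the block weight along and normal to the plane and applying the Mohr–Coulomb strength on the joint:
N' = W cosα = 672·cos30.0° = 582.0 kN/m
Driving force T = W sinα = 672·sin30.0° = 336.0 kN/m
Resisting force R = c·L + N'·tanφ = 46·13.9 + 582.0·tan36.3° = 639.4 + 427.5 = 1066.9 kN/m
FS = R / T = 1066.9 / 336.0 = 3.175

FS = 3.18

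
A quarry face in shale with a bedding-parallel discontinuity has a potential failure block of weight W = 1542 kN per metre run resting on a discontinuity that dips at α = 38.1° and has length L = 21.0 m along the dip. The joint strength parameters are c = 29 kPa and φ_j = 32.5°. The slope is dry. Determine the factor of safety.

FS = 1.45

Resolving the block weight along and normal to the plane and applying the Mohr–Coulomb strength on the joint:
N' = W cosα = 1542·cos38.1° = 1213.5 kN/m
Driving force T = W sinα = 1542·sin38.1° = 951.5 kN/m
Resisting force R = c·L + N'·tanφ_j = 29·21.0 + 1213.5·tan32.5° = 609.0 + 773.1 = 1382.1 kN/m
FS = R / T = 1382.1 / 951.5 = 1.453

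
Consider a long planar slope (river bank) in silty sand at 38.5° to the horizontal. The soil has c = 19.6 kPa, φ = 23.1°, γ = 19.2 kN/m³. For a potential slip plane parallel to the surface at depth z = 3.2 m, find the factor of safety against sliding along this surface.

For an infinite slope with a slip plane parallel to the surface (no pore pressure): FS = [c + γz cos²β tanφ] / [γz sinβ cosβ].
γz = 19.2·3.2 = 61.44 kN/m²
Numerator = 19.6 + 61.44·cos²38.5°·tan23.1° = 19.6 + 61.44·0.6125·0.4265 = 35.651 kPa
Denominator = 61.44·sin38.5°·cos38.5° = 61.44·0.6225·0.7826 = 29.933 kPa
FS = 35.651 / 29.933 = 1.191

FS = 1.19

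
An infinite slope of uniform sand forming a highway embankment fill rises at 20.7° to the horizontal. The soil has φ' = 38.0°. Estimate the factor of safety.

For a dry cohesionless infinite slope the factor of safety is FS = tanφ' / tanβ.
FS = tan38.0° / tan20.7° = 0.7813 / 0.3779 = 2.068

FS = 2.07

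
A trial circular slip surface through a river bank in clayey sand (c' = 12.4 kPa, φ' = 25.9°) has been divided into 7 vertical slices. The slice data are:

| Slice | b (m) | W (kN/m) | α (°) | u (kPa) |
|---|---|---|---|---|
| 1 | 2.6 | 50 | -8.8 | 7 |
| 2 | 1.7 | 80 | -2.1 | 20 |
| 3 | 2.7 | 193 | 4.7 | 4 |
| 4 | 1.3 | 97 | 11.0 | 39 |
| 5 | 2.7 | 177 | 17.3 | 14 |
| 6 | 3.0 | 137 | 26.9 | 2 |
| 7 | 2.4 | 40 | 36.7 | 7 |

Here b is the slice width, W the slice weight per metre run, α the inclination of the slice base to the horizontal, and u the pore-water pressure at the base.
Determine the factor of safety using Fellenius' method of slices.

Ordinary method of slices: FS = Σ[c'·Δl_i + (W_i cosα_i − u_i·Δl_i)·tanφ'] / Σ W_i sinα_i, with Δl_i = b_i / cosα_i.
Slice 1: Δl = 2.6/cos(-8.8°) = 2.631 m; N'_1 = 50·cos(-8.8°) − 7·2.631 = 31.0; c'Δl = 32.62; W sinα = -7.6
Slice 2: Δl = 1.7/cos(-2.1°) = 1.701 m; N'_2 = 80·cos(-2.1°) − 20·1.701 = 45.9; c'Δl = 21.09; W sinα = -2.9
Slice 3: Δl = 2.7/cos4.7° = 2.709 m; N'_3 = 193·cos4.7° − 4·2.709 = 181.5; c'Δl = 33.59; W sinα = 15.8
Slice 4: Δl = 1.3/cos11.0° = 1.324 m; N'_4 = 97·cos11.0° − 39·1.324 = 43.6; c'Δl = 16.42; W sinα = 18.5
Slice 5: Δl = 2.7/cos17.3° = 2.828 m; N'_5 = 177·cos17.3° − 14·2.828 = 129.4; c'Δl = 35.07; W sinα = 52.6
Slice 6: Δl = 3.0/cos26.9° = 3.364 m; N'_6 = 137·cos26.9° − 2·3.364 = 115.4; c'Δl = 41.71; W sinα = 62.0
Slice 7: Δl = 2.4/cos36.7° = 2.993 m; N'_7 = 40·cos36.7° − 7·2.993 = 11.1; c'Δl = 37.12; W sinα = 23.9
Σc'Δl = 217.6 kN/m; ΣN' = 558.0 kN/m; ΣW sinα = 162.3 kN/m
Resisting = 217.6 + 558.0·tan25.9° = 217.6 + 270.9 = 488.6 kN/m
FS = 488.6 / 162.3 = 3.011

FS = 3.01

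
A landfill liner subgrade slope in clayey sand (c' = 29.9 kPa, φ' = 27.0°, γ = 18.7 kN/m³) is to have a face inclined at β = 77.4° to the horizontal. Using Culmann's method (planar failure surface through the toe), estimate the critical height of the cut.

H_c = 15.34 m

Culmann's analysis gives the critical failure plane at α_cr = (β + φ')/2 = (77.4 + 27.0)/2 = 52.2°, and the critical height
H_c = (4c'/γ) · sinβ cosφ' / [1 − cos(β − φ')]
    = (4·29.9/18.7) · sin77.4°·cos27.0° / [1 − cos(50.4°)]
    = 6.396 · 0.9759·0.8910 / [1 − 0.6374]
    = 6.396 · 0.8695 / 0.3626
    = 15.34 m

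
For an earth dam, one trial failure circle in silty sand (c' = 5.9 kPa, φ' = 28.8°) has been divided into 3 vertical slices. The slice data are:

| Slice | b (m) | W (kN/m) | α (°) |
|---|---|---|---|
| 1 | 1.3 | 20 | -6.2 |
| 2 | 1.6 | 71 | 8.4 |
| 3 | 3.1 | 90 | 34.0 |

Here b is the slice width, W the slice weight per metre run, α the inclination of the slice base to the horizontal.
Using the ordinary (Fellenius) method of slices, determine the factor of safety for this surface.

FS = 2.22

Ordinary method of slices: FS = Σ[c'·Δl_i + (W_i cosα_i)·tanφ'] / Σ W_i sinα_i, with Δl_i = b_i / cosα_i.
Slice 1: Δl = 1.3/cos(-6.2°) = 1.308 m; N'_1 = 20·cos(-6.2°) = 19.9; c'Δl = 7.72; W sinα = -2.2
Slice 2: Δl = 1.6/cos8.4° = 1.617 m; N'_2 = 71·cos8.4° = 70.2; c'Δl = 9.54; W sinα = 10.4
Slice 3: Δl = 3.1/cos34.0° = 3.739 m; N'_3 = 90·cos34.0° = 74.6; c'Δl = 22.06; W sinα = 50.3
Σc'Δl = 39.3 kN/m; ΣN' = 164.7 kN/m; ΣW sinα = 58.5 kN/m
Resisting = 39.3 + 164.7·tan28.8° = 39.3 + 90.6 = 129.9 kN/m
FS = 129.9 / 58.5 = 2.219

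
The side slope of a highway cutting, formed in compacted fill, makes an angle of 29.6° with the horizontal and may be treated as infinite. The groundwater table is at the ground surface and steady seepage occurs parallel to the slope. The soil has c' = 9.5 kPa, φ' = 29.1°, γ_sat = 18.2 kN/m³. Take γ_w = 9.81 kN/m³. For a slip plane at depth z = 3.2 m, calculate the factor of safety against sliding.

With seepage parallel to the slope and the water table at the surface, the effective normal stress on the slip plane uses the buoyant unit weight γ' = γ_sat − γ_w while the driving shear stress uses γ_sat:
FS = [c' + γ' z cos²β tanφ'] / [γ_sat z sinβ cosβ]
γ' = 18.2 − 9.81 = 8.39 kN/m³
Numerator = 9.5 + 8.39·3.2·cos²29.6°·tan29.1° = 9.5 + 8.39·3.2·0.7560·0.5566 = 20.798 kPa
Denominator = 18.2·3.2·sin29.6°·cos29.6° = 18.2·3.2·0.4939·0.8695 = 25.013 kPa
FS = 20.798 / 25.013 = 0.831

FS = 0.83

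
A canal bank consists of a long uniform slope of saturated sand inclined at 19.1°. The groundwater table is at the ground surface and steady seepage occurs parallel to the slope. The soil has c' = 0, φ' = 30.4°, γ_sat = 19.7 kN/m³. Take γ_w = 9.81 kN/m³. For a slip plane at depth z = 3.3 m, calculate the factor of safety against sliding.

FS = 0.85

With seepage parallel to the slope and the water table at the surface, the effective normal stress on the slip plane uses the buoyant unit weight γ' = γ_sat − γ_w while the driving shear stress uses γ_sat:
FS = [c' + γ' z cos²β tanφ'] / [γ_sat z sinβ cosβ]
(For c' = 0 this reduces to FS = (γ'/γ_sat)·tanφ'/tanβ.)
γ' = 19.7 − 9.81 = 9.89 kN/m³
Numerator = 0.0 + 9.89·3.3·cos²19.1°·tan30.4° = 0.0 + 9.89·3.3·0.8929·0.5867 = 17.098 kPa
Denominator = 19.7·3.3·sin19.1°·cos19.1° = 19.7·3.3·0.3272·0.9449 = 20.101 kPa
FS = 17.098 / 20.101 = 0.851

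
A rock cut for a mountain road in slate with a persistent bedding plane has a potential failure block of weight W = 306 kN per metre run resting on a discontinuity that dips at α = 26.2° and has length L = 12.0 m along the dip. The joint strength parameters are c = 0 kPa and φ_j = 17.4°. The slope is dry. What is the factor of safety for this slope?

FS = 0.64

Resolving the block weight along and normal to the plane and applying the Mohr–Coulomb strength on the joint:
N' = W cosα = 306·cos26.2° = 274.6 kN/m
Driving force T = W sinα = 306·sin26.2° = 135.1 kN/m
Resisting force R = c·L + N'·tanφ_j = 0·12.0 + 274.6·tan17.4° = 0.0 + 86.0 = 86.0 kN/m
FS = R / T = 86.0 / 135.1 = 0.637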